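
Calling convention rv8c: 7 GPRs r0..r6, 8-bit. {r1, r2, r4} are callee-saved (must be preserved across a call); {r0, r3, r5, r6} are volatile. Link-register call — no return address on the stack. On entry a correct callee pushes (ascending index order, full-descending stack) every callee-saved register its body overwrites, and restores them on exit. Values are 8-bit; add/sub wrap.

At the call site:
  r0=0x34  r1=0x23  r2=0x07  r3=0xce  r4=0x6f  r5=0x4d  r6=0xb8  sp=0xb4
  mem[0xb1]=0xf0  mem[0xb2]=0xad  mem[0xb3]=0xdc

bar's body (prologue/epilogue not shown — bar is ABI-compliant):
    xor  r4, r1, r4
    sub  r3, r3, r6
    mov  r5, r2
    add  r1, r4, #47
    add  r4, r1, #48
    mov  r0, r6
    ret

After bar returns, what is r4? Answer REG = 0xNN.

prologue: push r1 -> mem[0xb3]=0x23, sp=0xb3
prologue: push r4 -> mem[0xb2]=0x6f, sp=0xb2
body[0] xor  r4, r1, r4 -> r4=0x4c
body[1] sub  r3, r3, r6 -> r3=0x16
body[2] mov  r5, r2 -> r5=0x07
body[3] add  r1, r4, #47 -> r1=0x7b
body[4] add  r4, r1, #48 -> r4=0xab
body[5] mov  r0, r6 -> r0=0xb8
epilogue: pop r4=0x6f, sp=0xb3
epilogue: pop r1=0x23, sp=0xb4
r4 is callee-saved -> restored

REG = 0x6f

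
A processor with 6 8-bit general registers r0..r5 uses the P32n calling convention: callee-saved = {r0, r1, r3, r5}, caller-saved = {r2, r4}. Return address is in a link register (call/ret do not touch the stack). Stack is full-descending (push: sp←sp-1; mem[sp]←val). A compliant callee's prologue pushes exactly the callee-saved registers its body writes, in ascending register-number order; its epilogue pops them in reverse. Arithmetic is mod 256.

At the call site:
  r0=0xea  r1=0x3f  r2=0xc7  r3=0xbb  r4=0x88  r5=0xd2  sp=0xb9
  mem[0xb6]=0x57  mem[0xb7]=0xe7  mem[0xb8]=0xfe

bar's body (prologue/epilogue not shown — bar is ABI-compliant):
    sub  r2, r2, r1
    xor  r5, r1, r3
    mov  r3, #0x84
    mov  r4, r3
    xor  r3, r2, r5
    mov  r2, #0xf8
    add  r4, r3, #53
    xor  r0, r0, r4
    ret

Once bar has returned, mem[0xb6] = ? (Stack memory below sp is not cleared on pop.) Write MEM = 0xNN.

prologue: push r0 -> mem[0xb8]=0xea, sp=0xb8
prologue: push r3 -> mem[0xb7]=0xbb, sp=0xb7
prologue: push r5 -> mem[0xb6]=0xd2, sp=0xb6
body[0] sub  r2, r2, r1 -> r2=0x88
body[1] xor  r5, r1, r3 -> r5=0x84
body[2] mov  r3, #0x84 -> r3=0x84
body[3] mov  r4, r3 -> r4=0x84
body[4] xor  r3, r2, r5 -> r3=0x0c
body[5] mov  r2, #0xf8 -> r2=0xf8
body[6] add  r4, r3, #53 -> r4=0x41
body[7] xor  r0, r0, r4 -> r0=0xab
epilogue: pop r5=0xd2, sp=0xb7
epilogue: pop r3=0xbb, sp=0xb8
epilogue: pop r0=0xea, sp=0xb9
prologue pushed ['r0', 'r3', 'r5'] at ['0xb8', '0xb7', '0xb6']

MEM = 0xd2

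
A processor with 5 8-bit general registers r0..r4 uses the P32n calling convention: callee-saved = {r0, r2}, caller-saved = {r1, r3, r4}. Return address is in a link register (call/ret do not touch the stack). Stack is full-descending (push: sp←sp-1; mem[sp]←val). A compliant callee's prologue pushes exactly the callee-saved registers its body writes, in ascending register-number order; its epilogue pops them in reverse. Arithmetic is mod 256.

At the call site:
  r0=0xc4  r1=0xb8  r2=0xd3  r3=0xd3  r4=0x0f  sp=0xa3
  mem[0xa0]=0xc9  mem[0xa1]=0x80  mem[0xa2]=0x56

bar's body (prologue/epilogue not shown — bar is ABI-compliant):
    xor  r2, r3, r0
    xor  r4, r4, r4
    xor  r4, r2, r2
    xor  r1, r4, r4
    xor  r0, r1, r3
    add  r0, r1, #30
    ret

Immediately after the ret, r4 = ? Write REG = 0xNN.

prologue: push r0 -> mem[0xa2]=0xc4, sp=0xa2
prologue: push r2 -> mem[0xa1]=0xd3, sp=0xa1
body[0] xor  r2, r3, r0 -> r2=0x17
body[1] xor  r4, r4, r4 -> r4=0x00
body[2] xor  r4, r2, r2 -> r4=0x00
body[3] xor  r1, r4, r4 -> r1=0x00
body[4] xor  r0, r1, r3 -> r0=0xd3
body[5] add  r0, r1, #30 -> r0=0x1e
epilogue: pop r2=0xd3, sp=0xa2
epilogue: pop r0=0xc4, sp=0xa3
r4 is caller-saved -> body value

REG = 0x00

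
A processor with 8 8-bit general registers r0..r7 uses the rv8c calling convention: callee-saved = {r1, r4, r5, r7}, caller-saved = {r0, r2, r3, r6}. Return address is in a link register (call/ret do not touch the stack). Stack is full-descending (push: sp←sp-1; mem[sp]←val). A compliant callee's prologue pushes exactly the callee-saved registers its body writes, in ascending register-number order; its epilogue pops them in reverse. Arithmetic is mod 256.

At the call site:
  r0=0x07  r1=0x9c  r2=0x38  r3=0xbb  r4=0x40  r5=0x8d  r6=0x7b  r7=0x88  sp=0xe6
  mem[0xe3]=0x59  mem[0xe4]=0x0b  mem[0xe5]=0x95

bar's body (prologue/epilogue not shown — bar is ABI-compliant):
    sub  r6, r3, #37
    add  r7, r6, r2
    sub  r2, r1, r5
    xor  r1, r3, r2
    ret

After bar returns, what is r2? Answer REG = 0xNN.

REG = 0x0f

prologue: push r1 -> mem[0xe5]=0x9c, sp=0xe5
prologue: push r7 -> mem[0xe4]=0x88, sp=0xe4
body[0] sub  r6, r3, #37 -> r6=0x96
body[1] add  r7, r6, r2 -> r7=0xce
body[2] sub  r2, r1, r5 -> r2=0x0f
body[3] xor  r1, r3, r2 -> r1=0xb4
epilogue: pop r7=0x88, sp=0xe5
epilogue: pop r1=0x9c, sp=0xe6
r2 is caller-saved -> body value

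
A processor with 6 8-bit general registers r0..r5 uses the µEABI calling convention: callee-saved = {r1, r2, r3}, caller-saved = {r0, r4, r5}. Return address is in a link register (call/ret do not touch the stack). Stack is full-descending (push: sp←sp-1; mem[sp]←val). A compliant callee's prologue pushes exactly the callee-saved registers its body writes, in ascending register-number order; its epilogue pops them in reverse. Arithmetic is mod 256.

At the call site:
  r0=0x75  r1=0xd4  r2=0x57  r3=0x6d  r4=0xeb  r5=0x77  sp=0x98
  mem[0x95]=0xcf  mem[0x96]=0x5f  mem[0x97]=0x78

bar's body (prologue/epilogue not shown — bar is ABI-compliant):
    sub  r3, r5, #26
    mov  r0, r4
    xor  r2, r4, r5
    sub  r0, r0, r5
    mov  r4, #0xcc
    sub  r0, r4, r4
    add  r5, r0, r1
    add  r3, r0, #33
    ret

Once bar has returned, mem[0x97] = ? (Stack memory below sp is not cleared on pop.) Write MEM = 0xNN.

MEM = 0x57

prologue: push r2 → mem[0x97]=0x57, sp=0x97
prologue: push r3 → mem[0x96]=0x6d, sp=0x96
body[0] sub  r3, r5, #26 → r3=0x5d
body[1] mov  r0, r4 → r0=0xeb
body[2] xor  r2, r4, r5 → r2=0x9c
body[3] sub  r0, r0, r5 → r0=0x74
body[4] mov  r4, #0xcc → r4=0xcc
body[5] sub  r0, r4, r4 → r0=0x00
body[6] add  r5, r0, r1 → r5=0xd4
body[7] add  r3, r0, #33 → r3=0x21
epilogue: pop r3=0x6d, sp=0x97
epilogue: pop r2=0x57, sp=0x98
prologue pushed ['r2', 'r3'] at ['0x97', '0x96']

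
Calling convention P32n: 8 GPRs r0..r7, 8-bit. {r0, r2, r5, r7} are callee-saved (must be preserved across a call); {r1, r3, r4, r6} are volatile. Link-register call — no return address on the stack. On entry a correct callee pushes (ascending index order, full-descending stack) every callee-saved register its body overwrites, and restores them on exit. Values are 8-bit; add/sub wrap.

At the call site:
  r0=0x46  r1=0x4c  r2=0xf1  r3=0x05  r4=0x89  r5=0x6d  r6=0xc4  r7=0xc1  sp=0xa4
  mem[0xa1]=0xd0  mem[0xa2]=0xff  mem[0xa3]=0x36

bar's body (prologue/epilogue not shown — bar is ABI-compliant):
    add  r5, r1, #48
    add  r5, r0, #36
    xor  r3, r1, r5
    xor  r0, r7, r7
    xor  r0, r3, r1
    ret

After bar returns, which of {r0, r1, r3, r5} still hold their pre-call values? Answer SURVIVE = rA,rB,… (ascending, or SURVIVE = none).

prologue: push r0 → mem[0xa3]=0x46, sp=0xa3
prologue: push r5 → mem[0xa2]=0x6d, sp=0xa2
body[0] add  r5, r1, #48 → r5=0x7c
body[1] add  r5, r0, #36 → r5=0x6a
body[2] xor  r3, r1, r5 → r3=0x26
body[3] xor  r0, r7, r7 → r0=0x00
body[4] xor  r0, r3, r1 → r0=0x6a
epilogue: pop r5=0x6d, sp=0xa3
epilogue: pop r0=0x46, sp=0xa4
r0: callee-saved, written=True
r1: caller-saved, written=False
r3: caller-saved, written=True
r5: callee-saved, written=True

SURVIVE = r0,r1,r5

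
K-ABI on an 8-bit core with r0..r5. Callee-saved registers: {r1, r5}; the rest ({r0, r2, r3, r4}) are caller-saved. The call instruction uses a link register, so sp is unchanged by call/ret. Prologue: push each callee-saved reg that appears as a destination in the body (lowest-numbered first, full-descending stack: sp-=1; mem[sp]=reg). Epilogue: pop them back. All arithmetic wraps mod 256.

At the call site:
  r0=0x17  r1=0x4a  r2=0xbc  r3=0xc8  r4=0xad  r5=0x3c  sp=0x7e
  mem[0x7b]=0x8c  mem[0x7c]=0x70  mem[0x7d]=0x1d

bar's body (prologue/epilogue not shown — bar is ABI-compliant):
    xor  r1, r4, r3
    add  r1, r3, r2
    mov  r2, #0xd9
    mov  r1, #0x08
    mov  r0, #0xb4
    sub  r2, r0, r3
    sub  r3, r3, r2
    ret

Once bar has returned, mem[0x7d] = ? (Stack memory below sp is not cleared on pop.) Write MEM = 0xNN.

MEM = 0x4a

prologue: push r1 -> mem[0x7d]=0x4a, sp=0x7d
body[0] xor  r1, r4, r3 -> r1=0x65
body[1] add  r1, r3, r2 -> r1=0x84
body[2] mov  r2, #0xd9 -> r2=0xd9
body[3] mov  r1, #0x08 -> r1=0x08
body[4] mov  r0, #0xb4 -> r0=0xb4
body[5] sub  r2, r0, r3 -> r2=0xec
body[6] sub  r3, r3, r2 -> r3=0xdc
epilogue: pop r1=0x4a, sp=0x7e
prologue pushed ['r1'] at ['0x7d']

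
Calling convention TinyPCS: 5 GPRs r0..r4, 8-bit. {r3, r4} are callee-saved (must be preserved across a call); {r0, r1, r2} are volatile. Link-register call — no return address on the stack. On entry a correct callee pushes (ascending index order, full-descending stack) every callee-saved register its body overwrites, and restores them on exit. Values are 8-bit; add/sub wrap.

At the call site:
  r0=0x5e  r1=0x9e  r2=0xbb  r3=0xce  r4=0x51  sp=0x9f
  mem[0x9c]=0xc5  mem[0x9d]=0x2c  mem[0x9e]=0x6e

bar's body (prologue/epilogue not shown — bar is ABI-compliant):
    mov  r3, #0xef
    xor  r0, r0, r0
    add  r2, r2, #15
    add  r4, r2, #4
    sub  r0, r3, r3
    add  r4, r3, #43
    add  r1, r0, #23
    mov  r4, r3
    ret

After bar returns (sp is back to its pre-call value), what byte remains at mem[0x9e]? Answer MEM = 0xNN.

prologue: push r3 -> mem[0x9e]=0xce, sp=0x9e
prologue: push r4 -> mem[0x9d]=0x51, sp=0x9d
body[0] mov  r3, #0xef -> r3=0xef
body[1] xor  r0, r0, r0 -> r0=0x00
body[2] add  r2, r2, #15 -> r2=0xca
body[3] add  r4, r2, #4 -> r4=0xce
body[4] sub  r0, r3, r3 -> r0=0x00
body[5] add  r4, r3, #43 -> r4=0x1a
body[6] add  r1, r0, #23 -> r1=0x17
body[7] mov  r4, r3 -> r4=0xef
epilogue: pop r4=0x51, sp=0x9e
epilogue: pop r3=0xce, sp=0x9f
prologue pushed ['r3', 'r4'] at ['0x9e', '0x9d']

MEM = 0xce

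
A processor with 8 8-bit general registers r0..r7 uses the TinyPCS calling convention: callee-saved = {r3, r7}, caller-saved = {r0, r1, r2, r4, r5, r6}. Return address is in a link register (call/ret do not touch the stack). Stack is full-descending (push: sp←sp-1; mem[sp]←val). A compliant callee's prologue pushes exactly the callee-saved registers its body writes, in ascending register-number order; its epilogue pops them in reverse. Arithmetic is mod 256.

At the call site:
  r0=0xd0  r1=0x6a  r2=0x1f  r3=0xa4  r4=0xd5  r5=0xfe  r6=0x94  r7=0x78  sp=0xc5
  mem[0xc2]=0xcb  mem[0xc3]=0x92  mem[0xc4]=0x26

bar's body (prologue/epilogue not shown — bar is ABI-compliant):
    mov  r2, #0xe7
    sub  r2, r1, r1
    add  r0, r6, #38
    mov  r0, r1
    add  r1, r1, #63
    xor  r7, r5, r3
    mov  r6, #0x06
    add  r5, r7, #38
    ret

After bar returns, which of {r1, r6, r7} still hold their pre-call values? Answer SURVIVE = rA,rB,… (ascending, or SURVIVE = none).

prologue: push r7 → mem[0xc4]=0x78, sp=0xc4
body[0] mov  r2, #0xe7 → r2=0xe7
body[1] sub  r2, r1, r1 → r2=0x00
body[2] add  r0, r6, #38 → r0=0xba
body[3] mov  r0, r1 → r0=0x6a
body[4] add  r1, r1, #63 → r1=0xa9
body[5] xor  r7, r5, r3 → r7=0x5a
body[6] mov  r6, #0x06 → r6=0x06
body[7] add  r5, r7, #38 → r5=0x80
epilogue: pop r7=0x78, sp=0xc5
r1: caller-saved, written=True
r6: caller-saved, written=True
r7: callee-saved, written=True

SURVIVE = r7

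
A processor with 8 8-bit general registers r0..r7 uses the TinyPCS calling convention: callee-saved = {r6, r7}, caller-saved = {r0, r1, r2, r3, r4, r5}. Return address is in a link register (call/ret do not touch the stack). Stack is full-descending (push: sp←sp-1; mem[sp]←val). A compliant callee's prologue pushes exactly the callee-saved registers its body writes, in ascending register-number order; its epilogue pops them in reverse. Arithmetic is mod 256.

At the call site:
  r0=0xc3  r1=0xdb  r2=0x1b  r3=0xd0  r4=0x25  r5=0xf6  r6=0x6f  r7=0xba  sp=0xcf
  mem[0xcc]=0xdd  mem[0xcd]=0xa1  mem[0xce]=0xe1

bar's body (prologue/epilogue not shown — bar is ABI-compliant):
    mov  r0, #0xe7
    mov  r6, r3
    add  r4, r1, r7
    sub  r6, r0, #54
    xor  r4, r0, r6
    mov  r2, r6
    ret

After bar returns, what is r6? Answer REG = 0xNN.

prologue: push r6 -> mem[0xce]=0x6f, sp=0xce
body[0] mov  r0, #0xe7 -> r0=0xe7
body[1] mov  r6, r3 -> r6=0xd0
body[2] add  r4, r1, r7 -> r4=0x95
body[3] sub  r6, r0, #54 -> r6=0xb1
body[4] xor  r4, r0, r6 -> r4=0x56
body[5] mov  r2, r6 -> r2=0xb1
epilogue: pop r6=0x6f, sp=0xcf
r6 is callee-saved -> restored

REG = 0x6f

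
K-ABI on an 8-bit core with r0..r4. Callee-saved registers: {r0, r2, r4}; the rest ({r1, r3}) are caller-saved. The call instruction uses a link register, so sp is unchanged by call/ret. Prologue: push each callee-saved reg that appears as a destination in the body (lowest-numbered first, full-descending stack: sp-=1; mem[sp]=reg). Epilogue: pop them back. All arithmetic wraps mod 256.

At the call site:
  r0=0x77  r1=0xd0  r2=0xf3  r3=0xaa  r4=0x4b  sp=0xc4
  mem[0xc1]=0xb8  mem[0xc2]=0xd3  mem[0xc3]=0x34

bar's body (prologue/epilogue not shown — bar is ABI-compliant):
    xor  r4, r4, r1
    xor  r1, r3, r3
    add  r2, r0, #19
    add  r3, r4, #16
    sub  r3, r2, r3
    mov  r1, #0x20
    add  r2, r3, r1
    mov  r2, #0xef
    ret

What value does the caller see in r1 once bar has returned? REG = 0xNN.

prologue: push r2 -> mem[0xc3]=0xf3, sp=0xc3
prologue: push r4 -> mem[0xc2]=0x4b, sp=0xc2
body[0] xor  r4, r4, r1 -> r4=0x9b
body[1] xor  r1, r3, r3 -> r1=0x00
body[2] add  r2, r0, #19 -> r2=0x8a
body[3] add  r3, r4, #16 -> r3=0xab
body[4] sub  r3, r2, r3 -> r3=0xdf
body[5] mov  r1, #0x20 -> r1=0x20
body[6] add  r2, r3, r1 -> r2=0xff
body[7] mov  r2, #0xef -> r2=0xef
epilogue: pop r4=0x4b, sp=0xc3
epilogue: pop r2=0xf3, sp=0xc4
r1 is caller-saved -> body value

REG = 0x20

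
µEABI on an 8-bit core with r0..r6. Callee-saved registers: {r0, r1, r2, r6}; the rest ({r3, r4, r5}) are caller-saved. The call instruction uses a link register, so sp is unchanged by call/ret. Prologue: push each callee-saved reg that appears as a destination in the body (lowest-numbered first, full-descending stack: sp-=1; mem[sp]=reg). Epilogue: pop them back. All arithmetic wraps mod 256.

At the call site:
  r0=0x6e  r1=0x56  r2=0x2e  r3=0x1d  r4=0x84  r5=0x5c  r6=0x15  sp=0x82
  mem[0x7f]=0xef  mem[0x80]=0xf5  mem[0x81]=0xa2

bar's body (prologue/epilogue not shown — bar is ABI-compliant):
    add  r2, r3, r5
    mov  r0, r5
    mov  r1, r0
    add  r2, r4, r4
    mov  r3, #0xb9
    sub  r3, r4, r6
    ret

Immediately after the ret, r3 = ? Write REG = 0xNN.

REG = 0x6f

prologue: push r0 -> mem[0x81]=0x6e, sp=0x81
prologue: push r1 -> mem[0x80]=0x56, sp=0x80
prologue: push r2 -> mem[0x7f]=0x2e, sp=0x7f
body[0] add  r2, r3, r5 -> r2=0x79
body[1] mov  r0, r5 -> r0=0x5c
body[2] mov  r1, r0 -> r1=0x5c
body[3] add  r2, r4, r4 -> r2=0x08
body[4] mov  r3, #0xb9 -> r3=0xb9
body[5] sub  r3, r4, r6 -> r3=0x6f
epilogue: pop r2=0x2e, sp=0x80
epilogue: pop r1=0x56, sp=0x81
epilogue: pop r0=0x6e, sp=0x82
r3 is caller-saved -> body value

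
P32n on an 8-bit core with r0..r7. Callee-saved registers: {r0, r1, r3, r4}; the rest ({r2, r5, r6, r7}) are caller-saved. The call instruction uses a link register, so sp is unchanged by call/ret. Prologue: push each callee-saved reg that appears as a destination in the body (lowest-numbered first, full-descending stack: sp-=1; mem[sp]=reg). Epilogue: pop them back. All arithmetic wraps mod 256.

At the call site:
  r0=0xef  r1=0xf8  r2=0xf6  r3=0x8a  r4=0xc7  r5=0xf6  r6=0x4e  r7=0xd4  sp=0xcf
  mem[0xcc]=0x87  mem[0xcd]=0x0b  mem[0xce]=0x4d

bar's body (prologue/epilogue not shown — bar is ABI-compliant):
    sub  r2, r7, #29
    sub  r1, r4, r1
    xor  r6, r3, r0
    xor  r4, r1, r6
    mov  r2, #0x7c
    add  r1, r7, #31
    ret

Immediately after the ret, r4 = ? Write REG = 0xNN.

prologue: push r1 → mem[0xce]=0xf8, sp=0xce
prologue: push r4 → mem[0xcd]=0xc7, sp=0xcd
body[0] sub  r2, r7, #29 → r2=0xb7
body[1] sub  r1, r4, r1 → r1=0xcf
body[2] xor  r6, r3, r0 → r6=0x65
body[3] xor  r4, r1, r6 → r4=0xaa
body[4] mov  r2, #0x7c → r2=0x7c
body[5] add  r1, r7, #31 → r1=0xf3
epilogue: pop r4=0xc7, sp=0xce
epilogue: pop r1=0xf8, sp=0xcf
r4 is callee-saved → restored

REG = 0xc7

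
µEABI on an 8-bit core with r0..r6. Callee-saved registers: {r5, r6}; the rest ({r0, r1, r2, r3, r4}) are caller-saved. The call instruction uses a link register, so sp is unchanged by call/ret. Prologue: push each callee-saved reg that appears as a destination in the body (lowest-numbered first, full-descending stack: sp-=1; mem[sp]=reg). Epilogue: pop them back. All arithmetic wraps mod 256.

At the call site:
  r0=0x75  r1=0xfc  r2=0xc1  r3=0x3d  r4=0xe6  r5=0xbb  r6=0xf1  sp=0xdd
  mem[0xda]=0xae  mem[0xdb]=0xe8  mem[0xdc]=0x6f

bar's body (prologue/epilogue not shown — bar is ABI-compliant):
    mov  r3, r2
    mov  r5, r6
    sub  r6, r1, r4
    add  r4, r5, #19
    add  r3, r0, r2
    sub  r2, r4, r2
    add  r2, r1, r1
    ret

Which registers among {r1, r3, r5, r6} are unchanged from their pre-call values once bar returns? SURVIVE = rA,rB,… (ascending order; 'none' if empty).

prologue: push r5 → mem[0xdc]=0xbb, sp=0xdc
prologue: push r6 → mem[0xdb]=0xf1, sp=0xdb
body[0] mov  r3, r2 → r3=0xc1
body[1] mov  r5, r6 → r5=0xf1
body[2] sub  r6, r1, r4 → r6=0x16
body[3] add  r4, r5, #19 → r4=0x04
body[4] add  r3, r0, r2 → r3=0x36
body[5] sub  r2, r4, r2 → r2=0x43
body[6] add  r2, r1, r1 → r2=0xf8
epilogue: pop r6=0xf1, sp=0xdc
epilogue: pop r5=0xbb, sp=0xdd
r1: caller-saved, written=False
r3: caller-saved, written=True
r5: callee-saved, written=True
r6: callee-saved, written=True

SURVIVE = r1,r5,r6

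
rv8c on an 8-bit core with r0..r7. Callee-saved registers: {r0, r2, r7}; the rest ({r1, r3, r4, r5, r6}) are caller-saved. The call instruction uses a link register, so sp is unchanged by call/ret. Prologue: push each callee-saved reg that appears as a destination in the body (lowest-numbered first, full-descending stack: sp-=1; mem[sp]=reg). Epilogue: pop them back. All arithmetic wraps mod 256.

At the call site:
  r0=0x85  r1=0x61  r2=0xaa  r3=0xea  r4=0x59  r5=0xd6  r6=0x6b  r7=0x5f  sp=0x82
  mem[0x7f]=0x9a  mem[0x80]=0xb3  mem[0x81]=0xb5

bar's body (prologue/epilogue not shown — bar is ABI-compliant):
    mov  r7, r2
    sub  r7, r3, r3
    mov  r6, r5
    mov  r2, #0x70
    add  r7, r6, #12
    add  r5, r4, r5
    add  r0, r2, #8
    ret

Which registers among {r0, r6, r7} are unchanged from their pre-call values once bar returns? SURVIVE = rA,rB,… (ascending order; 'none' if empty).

prologue: push r0 → mem[0x81]=0x85, sp=0x81
prologue: push r2 → mem[0x80]=0xaa, sp=0x80
prologue: push r7 → mem[0x7f]=0x5f, sp=0x7f
body[0] mov  r7, r2 → r7=0xaa
body[1] sub  r7, r3, r3 → r7=0x00
body[2] mov  r6, r5 → r6=0xd6
body[3] mov  r2, #0x70 → r2=0x70
body[4] add  r7, r6, #12 → r7=0xe2
body[5] add  r5, r4, r5 → r5=0x2f
body[6] add  r0, r2, #8 → r0=0x78
epilogue: pop r7=0x5f, sp=0x80
epilogue: pop r2=0xaa, sp=0x81
epilogue: pop r0=0x85, sp=0x82
r0: callee-saved, written=True
r6: caller-saved, written=True
r7: callee-saved, written=True

SURVIVE = r0,r7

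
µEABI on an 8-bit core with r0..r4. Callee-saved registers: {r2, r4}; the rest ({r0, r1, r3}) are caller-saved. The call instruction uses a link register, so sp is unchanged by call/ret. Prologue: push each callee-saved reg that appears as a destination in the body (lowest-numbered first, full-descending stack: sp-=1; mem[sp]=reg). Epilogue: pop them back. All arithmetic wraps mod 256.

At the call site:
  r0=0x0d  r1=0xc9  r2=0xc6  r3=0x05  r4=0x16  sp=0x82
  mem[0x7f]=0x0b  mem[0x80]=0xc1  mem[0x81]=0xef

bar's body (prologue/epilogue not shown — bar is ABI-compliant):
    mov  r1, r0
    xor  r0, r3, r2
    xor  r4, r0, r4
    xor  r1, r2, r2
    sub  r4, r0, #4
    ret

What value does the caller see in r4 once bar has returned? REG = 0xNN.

prologue: push r4 -> mem[0x81]=0x16, sp=0x81
body[0] mov  r1, r0 -> r1=0x0d
body[1] xor  r0, r3, r2 -> r0=0xc3
body[2] xor  r4, r0, r4 -> r4=0xd5
body[3] xor  r1, r2, r2 -> r1=0x00
body[4] sub  r4, r0, #4 -> r4=0xbf
epilogue: pop r4=0x16, sp=0x82
r4 is callee-saved -> restored

REG = 0x16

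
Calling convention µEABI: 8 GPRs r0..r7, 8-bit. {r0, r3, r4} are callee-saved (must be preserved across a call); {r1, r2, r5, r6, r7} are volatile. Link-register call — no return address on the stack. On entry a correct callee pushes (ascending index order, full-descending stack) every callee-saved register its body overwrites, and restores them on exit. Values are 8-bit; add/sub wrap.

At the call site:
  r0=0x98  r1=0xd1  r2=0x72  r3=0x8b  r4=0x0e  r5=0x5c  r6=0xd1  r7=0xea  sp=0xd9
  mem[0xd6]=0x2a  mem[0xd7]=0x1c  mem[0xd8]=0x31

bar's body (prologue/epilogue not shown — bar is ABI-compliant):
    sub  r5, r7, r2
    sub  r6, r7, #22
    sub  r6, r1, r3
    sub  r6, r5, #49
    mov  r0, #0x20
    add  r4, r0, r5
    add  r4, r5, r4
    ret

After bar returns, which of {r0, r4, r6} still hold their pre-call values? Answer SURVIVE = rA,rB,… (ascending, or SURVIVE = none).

prologue: push r0 → mem[0xd8]=0x98, sp=0xd8
prologue: push r4 → mem[0xd7]=0x0e, sp=0xd7
body[0] sub  r5, r7, r2 → r5=0x78
body[1] sub  r6, r7, #22 → r6=0xd4
body[2] sub  r6, r1, r3 → r6=0x46
body[3] sub  r6, r5, #49 → r6=0x47
body[4] mov  r0, #0x20 → r0=0x20
body[5] add  r4, r0, r5 → r4=0x98
body[6] add  r4, r5, r4 → r4=0x10
epilogue: pop r4=0x0e, sp=0xd8
epilogue: pop r0=0x98, sp=0xd9
r0: callee-saved, written=True
r4: callee-saved, written=True
r6: caller-saved, written=True

SURVIVE = r0,r4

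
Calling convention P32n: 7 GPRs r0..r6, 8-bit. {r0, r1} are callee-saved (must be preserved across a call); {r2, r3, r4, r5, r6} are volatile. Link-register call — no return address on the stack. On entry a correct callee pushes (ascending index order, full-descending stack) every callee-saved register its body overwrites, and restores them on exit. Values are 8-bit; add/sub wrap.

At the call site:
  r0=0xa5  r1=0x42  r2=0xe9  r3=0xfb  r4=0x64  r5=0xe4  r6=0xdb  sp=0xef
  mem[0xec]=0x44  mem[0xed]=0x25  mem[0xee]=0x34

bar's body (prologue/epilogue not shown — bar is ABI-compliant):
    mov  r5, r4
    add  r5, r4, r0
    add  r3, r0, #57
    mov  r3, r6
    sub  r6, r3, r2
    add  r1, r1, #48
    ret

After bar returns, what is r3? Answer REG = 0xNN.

prologue: push r1 -> mem[0xee]=0x42, sp=0xee
body[0] mov  r5, r4 -> r5=0x64
body[1] add  r5, r4, r0 -> r5=0x09
body[2] add  r3, r0, #57 -> r3=0xde
body[3] mov  r3, r6 -> r3=0xdb
body[4] sub  r6, r3, r2 -> r6=0xf2
body[5] add  r1, r1, #48 -> r1=0x72
epilogue: pop r1=0x42, sp=0xef
r3 is caller-saved -> body value

REG = 0xdb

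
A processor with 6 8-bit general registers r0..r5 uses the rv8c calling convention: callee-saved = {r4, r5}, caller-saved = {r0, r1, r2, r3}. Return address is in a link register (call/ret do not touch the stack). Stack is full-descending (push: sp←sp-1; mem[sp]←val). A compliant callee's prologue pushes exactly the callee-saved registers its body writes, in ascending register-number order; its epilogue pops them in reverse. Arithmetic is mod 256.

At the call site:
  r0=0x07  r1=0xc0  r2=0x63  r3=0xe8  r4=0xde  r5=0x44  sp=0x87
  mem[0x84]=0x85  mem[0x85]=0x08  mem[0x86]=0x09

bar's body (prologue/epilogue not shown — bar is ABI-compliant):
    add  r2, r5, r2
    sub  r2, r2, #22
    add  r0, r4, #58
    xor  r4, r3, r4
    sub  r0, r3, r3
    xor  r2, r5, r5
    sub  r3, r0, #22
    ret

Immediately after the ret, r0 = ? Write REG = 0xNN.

prologue: push r4 → mem[0x86]=0xde, sp=0x86
body[0] add  r2, r5, r2 → r2=0xa7
body[1] sub  r2, r2, #22 → r2=0x91
body[2] add  r0, r4, #58 → r0=0x18
body[3] xor  r4, r3, r4 → r4=0x36
body[4] sub  r0, r3, r3 → r0=0x00
body[5] xor  r2, r5, r5 → r2=0x00
body[6] sub  r3, r0, #22 → r3=0xea
epilogue: pop r4=0xde, sp=0x87
r0 is caller-saved → body value

REG = 0x00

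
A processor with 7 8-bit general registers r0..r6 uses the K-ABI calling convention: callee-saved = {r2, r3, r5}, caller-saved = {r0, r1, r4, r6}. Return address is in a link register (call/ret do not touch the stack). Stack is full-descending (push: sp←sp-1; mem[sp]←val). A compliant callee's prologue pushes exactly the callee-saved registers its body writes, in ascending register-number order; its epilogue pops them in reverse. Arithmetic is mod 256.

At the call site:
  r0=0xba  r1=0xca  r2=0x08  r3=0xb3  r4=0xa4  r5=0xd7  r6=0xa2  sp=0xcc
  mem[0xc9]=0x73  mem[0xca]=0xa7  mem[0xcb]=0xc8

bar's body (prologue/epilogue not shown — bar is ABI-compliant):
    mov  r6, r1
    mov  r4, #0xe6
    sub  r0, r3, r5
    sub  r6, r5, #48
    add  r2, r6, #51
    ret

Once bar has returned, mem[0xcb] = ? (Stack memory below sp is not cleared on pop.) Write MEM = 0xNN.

prologue: push r2 -> mem[0xcb]=0x08, sp=0xcb
body[0] mov  r6, r1 -> r6=0xca
body[1] mov  r4, #0xe6 -> r4=0xe6
body[2] sub  r0, r3, r5 -> r0=0xdc
body[3] sub  r6, r5, #48 -> r6=0xa7
body[4] add  r2, r6, #51 -> r2=0xda
epilogue: pop r2=0x08, sp=0xcc
prologue pushed ['r2'] at ['0xcb']

MEM = 0x08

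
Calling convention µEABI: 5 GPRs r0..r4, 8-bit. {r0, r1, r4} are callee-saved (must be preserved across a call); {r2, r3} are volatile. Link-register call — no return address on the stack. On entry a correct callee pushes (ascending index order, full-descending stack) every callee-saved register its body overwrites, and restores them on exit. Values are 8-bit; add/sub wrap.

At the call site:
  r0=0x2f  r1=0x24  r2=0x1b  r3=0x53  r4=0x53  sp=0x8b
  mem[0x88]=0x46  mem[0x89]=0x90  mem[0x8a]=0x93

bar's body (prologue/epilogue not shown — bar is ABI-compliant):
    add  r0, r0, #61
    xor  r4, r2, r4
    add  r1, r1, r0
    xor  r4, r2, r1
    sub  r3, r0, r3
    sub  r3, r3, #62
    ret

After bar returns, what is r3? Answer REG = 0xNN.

prologue: push r0 -> mem[0x8a]=0x2f, sp=0x8a
prologue: push r1 -> mem[0x89]=0x24, sp=0x89
prologue: push r4 -> mem[0x88]=0x53, sp=0x88
body[0] add  r0, r0, #61 -> r0=0x6c
body[1] xor  r4, r2, r4 -> r4=0x48
body[2] add  r1, r1, r0 -> r1=0x90
body[3] xor  r4, r2, r1 -> r4=0x8b
body[4] sub  r3, r0, r3 -> r3=0x19
body[5] sub  r3, r3, #62 -> r3=0xdb
epilogue: pop r4=0x53, sp=0x89
epilogue: pop r1=0x24, sp=0x8a
epilogue: pop r0=0x2f, sp=0x8b
r3 is caller-saved -> body value

REG = 0xdb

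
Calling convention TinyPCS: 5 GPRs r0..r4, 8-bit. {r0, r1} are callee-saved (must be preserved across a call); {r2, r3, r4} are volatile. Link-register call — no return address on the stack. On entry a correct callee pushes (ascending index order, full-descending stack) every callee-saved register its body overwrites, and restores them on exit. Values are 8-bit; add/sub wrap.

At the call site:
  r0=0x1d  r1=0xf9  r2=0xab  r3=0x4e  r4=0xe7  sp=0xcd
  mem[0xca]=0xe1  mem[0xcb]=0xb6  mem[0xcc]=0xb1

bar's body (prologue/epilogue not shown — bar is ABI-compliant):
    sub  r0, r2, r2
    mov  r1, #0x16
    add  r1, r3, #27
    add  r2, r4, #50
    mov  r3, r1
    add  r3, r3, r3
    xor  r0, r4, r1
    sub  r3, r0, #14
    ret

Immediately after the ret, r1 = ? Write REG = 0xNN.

prologue: push r0 -> mem[0xcc]=0x1d, sp=0xcc
prologue: push r1 -> mem[0xcb]=0xf9, sp=0xcb
body[0] sub  r0, r2, r2 -> r0=0x00
body[1] mov  r1, #0x16 -> r1=0x16
body[2] add  r1, r3, #27 -> r1=0x69
body[3] add  r2, r4, #50 -> r2=0x19
body[4] mov  r3, r1 -> r3=0x69
body[5] add  r3, r3, r3 -> r3=0xd2
body[6] xor  r0, r4, r1 -> r0=0x8e
body[7] sub  r3, r0, #14 -> r3=0x80
epilogue: pop r1=0xf9, sp=0xcc
epilogue: pop r0=0x1d, sp=0xcd
r1 is callee-saved -> restored

REG = 0xf9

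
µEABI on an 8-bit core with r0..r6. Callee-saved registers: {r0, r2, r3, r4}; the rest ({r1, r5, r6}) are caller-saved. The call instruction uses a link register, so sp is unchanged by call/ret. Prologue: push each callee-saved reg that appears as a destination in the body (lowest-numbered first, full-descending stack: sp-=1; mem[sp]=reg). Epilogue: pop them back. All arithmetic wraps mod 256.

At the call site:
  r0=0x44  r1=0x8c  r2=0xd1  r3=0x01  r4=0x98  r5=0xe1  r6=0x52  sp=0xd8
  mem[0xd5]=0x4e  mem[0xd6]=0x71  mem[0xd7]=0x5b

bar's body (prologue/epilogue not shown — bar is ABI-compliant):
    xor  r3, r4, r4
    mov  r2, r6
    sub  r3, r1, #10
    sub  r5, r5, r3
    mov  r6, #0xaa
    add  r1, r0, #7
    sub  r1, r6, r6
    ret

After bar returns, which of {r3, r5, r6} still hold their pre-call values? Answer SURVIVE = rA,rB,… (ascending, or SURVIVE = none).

prologue: push r2 → mem[0xd7]=0xd1, sp=0xd7
prologue: push r3 → mem[0xd6]=0x01, sp=0xd6
body[0] xor  r3, r4, r4 → r3=0x00
body[1] mov  r2, r6 → r2=0x52
body[2] sub  r3, r1, #10 → r3=0x82
body[3] sub  r5, r5, r3 → r5=0x5f
body[4] mov  r6, #0xaa → r6=0xaa
body[5] add  r1, r0, #7 → r1=0x4b
body[6] sub  r1, r6, r6 → r1=0x00
epilogue: pop r3=0x01, sp=0xd7
epilogue: pop r2=0xd1, sp=0xd8
r3: callee-saved, written=True
r5: caller-saved, written=True
r6: caller-saved, written=True

SURVIVE = r3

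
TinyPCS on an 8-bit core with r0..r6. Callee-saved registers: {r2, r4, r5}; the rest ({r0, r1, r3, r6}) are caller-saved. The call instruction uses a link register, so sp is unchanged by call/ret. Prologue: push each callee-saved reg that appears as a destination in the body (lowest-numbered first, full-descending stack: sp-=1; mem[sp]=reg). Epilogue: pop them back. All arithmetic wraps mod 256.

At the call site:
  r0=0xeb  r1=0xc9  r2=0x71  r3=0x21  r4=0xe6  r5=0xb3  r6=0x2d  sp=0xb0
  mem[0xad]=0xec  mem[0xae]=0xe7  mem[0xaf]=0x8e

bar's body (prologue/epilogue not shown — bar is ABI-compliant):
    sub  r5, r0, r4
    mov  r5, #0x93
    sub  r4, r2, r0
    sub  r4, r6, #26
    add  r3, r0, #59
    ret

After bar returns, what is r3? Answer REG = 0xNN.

REG = 0x26

prologue: push r4 → mem[0xaf]=0xe6, sp=0xaf
prologue: push r5 → mem[0xae]=0xb3, sp=0xae
body[0] sub  r5, r0, r4 → r5=0x05
body[1] mov  r5, #0x93 → r5=0x93
body[2] sub  r4, r2, r0 → r4=0x86
body[3] sub  r4, r6, #26 → r4=0x13
body[4] add  r3, r0, #59 → r3=0x26
epilogue: pop r5=0xb3, sp=0xaf
epilogue: pop r4=0xe6, sp=0xb0
r3 is caller-saved → body value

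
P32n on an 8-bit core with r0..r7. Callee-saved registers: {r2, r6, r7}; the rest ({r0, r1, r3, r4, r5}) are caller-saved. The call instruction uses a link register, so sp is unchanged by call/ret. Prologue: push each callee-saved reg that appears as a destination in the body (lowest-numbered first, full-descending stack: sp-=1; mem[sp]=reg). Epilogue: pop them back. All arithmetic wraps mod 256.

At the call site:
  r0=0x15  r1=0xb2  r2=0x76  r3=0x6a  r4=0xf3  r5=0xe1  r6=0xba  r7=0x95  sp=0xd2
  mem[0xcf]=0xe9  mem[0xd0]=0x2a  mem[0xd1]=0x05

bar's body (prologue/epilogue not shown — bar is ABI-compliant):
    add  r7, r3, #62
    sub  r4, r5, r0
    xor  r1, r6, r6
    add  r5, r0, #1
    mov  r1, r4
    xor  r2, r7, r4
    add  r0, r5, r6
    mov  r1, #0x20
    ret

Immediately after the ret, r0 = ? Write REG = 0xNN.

prologue: push r2 → mem[0xd1]=0x76, sp=0xd1
prologue: push r7 → mem[0xd0]=0x95, sp=0xd0
body[0] add  r7, r3, #62 → r7=0xa8
body[1] sub  r4, r5, r0 → r4=0xcc
body[2] xor  r1, r6, r6 → r1=0x00
body[3] add  r5, r0, #1 → r5=0x16
body[4] mov  r1, r4 → r1=0xcc
body[5] xor  r2, r7, r4 → r2=0x64
body[6] add  r0, r5, r6 → r0=0xd0
body[7] mov  r1, #0x20 → r1=0x20
epilogue: pop r7=0x95, sp=0xd1
epilogue: pop r2=0x76, sp=0xd2
r0 is caller-saved → body value

REG = 0xd0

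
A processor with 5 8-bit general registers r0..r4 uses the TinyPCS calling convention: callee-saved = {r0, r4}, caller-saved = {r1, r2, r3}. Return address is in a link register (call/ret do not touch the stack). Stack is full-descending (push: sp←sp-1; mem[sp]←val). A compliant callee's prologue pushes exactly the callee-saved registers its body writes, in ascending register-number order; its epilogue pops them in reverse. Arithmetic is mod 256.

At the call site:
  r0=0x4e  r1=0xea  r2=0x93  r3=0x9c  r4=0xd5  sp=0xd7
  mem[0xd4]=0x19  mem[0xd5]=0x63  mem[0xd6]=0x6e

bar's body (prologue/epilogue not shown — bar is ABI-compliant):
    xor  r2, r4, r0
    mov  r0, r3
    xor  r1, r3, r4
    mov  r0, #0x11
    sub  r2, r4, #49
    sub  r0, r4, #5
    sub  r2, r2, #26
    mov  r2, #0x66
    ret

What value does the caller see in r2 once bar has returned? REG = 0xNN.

prologue: push r0 -> mem[0xd6]=0x4e, sp=0xd6
body[0] xor  r2, r4, r0 -> r2=0x9b
body[1] mov  r0, r3 -> r0=0x9c
body[2] xor  r1, r3, r4 -> r1=0x49
body[3] mov  r0, #0x11 -> r0=0x11
body[4] sub  r2, r4, #49 -> r2=0xa4
body[5] sub  r0, r4, #5 -> r0=0xd0
body[6] sub  r2, r2, #26 -> r2=0x8a
body[7] mov  r2, #0x66 -> r2=0x66
epilogue: pop r0=0x4e, sp=0xd7
r2 is caller-saved -> body value

REG = 0x66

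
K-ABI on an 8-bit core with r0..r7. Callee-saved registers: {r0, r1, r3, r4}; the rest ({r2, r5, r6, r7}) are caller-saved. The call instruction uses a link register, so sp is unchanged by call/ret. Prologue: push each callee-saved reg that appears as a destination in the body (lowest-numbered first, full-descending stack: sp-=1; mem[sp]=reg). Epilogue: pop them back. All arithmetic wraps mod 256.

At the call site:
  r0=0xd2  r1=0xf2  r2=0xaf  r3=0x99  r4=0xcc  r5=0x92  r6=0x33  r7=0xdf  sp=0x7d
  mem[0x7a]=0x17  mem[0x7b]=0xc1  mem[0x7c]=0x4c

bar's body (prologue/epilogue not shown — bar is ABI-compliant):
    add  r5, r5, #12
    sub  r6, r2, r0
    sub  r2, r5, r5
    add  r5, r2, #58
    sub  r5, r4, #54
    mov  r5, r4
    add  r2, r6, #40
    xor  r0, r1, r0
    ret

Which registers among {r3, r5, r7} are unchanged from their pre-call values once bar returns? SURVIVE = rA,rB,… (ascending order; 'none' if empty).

prologue: push r0 → mem[0x7c]=0xd2, sp=0x7c
body[0] add  r5, r5, #12 → r5=0x9e
body[1] sub  r6, r2, r0 → r6=0xdd
body[2] sub  r2, r5, r5 → r2=0x00
body[3] add  r5, r2, #58 → r5=0x3a
body[4] sub  r5, r4, #54 → r5=0x96
body[5] mov  r5, r4 → r5=0xcc
body[6] add  r2, r6, #40 → r2=0x05
body[7] xor  r0, r1, r0 → r0=0x20
epilogue: pop r0=0xd2, sp=0x7d
r3: callee-saved, written=False
r5: caller-saved, written=True
r7: caller-saved, written=False

SURVIVE = r3,r7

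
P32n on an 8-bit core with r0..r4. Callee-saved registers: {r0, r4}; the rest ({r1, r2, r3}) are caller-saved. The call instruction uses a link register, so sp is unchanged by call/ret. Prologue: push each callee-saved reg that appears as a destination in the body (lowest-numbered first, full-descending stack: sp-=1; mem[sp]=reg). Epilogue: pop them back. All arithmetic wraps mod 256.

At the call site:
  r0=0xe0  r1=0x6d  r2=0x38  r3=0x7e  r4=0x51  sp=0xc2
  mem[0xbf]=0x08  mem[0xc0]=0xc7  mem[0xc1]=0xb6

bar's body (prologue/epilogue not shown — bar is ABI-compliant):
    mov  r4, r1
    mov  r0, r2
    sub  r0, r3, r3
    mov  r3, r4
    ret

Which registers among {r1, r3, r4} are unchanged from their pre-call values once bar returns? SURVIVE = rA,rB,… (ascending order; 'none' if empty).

SURVIVE = r1,r4

prologue: push r0 -> mem[0xc1]=0xe0, sp=0xc1
prologue: push r4 -> mem[0xc0]=0x51, sp=0xc0
body[0] mov  r4, r1 -> r4=0x6d
body[1] mov  r0, r2 -> r0=0x38
body[2] sub  r0, r3, r3 -> r0=0x00
body[3] mov  r3, r4 -> r3=0x6d
epilogue: pop r4=0x51, sp=0xc1
epilogue: pop r0=0xe0, sp=0xc2
r1: caller-saved, written=False
r3: caller-saved, written=True
r4: callee-saved, written=True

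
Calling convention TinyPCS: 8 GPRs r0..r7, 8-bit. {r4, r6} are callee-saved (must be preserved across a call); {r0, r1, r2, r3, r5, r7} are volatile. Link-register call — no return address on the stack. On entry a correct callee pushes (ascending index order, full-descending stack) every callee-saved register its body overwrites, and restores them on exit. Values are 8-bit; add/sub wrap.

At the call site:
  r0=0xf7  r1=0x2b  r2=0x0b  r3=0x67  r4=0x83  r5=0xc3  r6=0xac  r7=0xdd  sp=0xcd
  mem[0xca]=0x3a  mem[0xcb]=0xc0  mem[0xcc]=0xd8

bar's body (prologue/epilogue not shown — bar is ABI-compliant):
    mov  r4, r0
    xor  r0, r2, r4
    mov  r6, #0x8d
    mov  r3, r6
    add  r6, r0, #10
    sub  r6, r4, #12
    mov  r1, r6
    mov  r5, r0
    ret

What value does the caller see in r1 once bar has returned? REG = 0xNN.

prologue: push r4 → mem[0xcc]=0x83, sp=0xcc
prologue: push r6 → mem[0xcb]=0xac, sp=0xcb
body[0] mov  r4, r0 → r4=0xf7
body[1] xor  r0, r2, r4 → r0=0xfc
body[2] mov  r6, #0x8d → r6=0x8d
body[3] mov  r3, r6 → r3=0x8d
body[4] add  r6, r0, #10 → r6=0x06
body[5] sub  r6, r4, #12 → r6=0xeb
body[6] mov  r1, r6 → r1=0xeb
body[7] mov  r5, r0 → r5=0xfc
epilogue: pop r6=0xac, sp=0xcc
epilogue: pop r4=0x83, sp=0xcd
r1 is caller-saved → body value

REG = 0xeb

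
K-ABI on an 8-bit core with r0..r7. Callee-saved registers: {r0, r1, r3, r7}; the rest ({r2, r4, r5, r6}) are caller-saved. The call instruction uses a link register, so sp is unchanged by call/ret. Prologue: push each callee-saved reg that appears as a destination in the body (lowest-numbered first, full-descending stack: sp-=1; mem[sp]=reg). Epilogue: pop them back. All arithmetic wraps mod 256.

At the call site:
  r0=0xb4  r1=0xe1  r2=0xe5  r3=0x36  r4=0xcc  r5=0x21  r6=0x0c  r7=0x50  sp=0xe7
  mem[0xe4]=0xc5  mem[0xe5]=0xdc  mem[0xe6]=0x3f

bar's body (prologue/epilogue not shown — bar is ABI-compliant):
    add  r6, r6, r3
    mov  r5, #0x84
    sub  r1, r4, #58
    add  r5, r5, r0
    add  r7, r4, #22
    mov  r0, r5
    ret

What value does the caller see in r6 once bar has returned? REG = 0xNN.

REG = 0x42

prologue: push r0 → mem[0xe6]=0xb4, sp=0xe6
prologue: push r1 → mem[0xe5]=0xe1, sp=0xe5
prologue: push r7 → mem[0xe4]=0x50, sp=0xe4
body[0] add  r6, r6, r3 → r6=0x42
body[1] mov  r5, #0x84 → r5=0x84
body[2] sub  r1, r4, #58 → r1=0x92
body[3] add  r5, r5, r0 → r5=0x38
body[4] add  r7, r4, #22 → r7=0xe2
body[5] mov  r0, r5 → r0=0x38
epilogue: pop r7=0x50, sp=0xe5
epilogue: pop r1=0xe1, sp=0xe6
epilogue: pop r0=0xb4, sp=0xe7
r6 is caller-saved → body value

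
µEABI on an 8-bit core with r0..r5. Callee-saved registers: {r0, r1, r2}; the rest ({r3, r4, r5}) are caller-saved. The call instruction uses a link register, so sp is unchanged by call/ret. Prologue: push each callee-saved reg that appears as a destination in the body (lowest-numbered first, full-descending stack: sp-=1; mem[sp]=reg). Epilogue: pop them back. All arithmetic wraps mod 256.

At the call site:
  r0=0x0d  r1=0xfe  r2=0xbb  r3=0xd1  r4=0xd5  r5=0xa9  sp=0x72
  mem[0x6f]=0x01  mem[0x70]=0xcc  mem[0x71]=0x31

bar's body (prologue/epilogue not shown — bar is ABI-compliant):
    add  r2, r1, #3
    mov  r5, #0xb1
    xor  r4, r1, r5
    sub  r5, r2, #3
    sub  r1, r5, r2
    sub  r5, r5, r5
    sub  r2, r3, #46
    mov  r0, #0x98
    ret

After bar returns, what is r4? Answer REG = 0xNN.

REG = 0x4f

prologue: push r0 → mem[0x71]=0x0d, sp=0x71
prologue: push r1 → mem[0x70]=0xfe, sp=0x70
prologue: push r2 → mem[0x6f]=0xbb, sp=0x6f
body[0] add  r2, r1, #3 → r2=0x01
body[1] mov  r5, #0xb1 → r5=0xb1
body[2] xor  r4, r1, r5 → r4=0x4f
body[3] sub  r5, r2, #3 → r5=0xfe
body[4] sub  r1, r5, r2 → r1=0xfd
body[5] sub  r5, r5, r5 → r5=0x00
body[6] sub  r2, r3, #46 → r2=0xa3
body[7] mov  r0, #0x98 → r0=0x98
epilogue: pop r2=0xbb, sp=0x70
epilogue: pop r1=0xfe, sp=0x71
epilogue: pop r0=0x0d, sp=0x72
r4 is caller-saved → body value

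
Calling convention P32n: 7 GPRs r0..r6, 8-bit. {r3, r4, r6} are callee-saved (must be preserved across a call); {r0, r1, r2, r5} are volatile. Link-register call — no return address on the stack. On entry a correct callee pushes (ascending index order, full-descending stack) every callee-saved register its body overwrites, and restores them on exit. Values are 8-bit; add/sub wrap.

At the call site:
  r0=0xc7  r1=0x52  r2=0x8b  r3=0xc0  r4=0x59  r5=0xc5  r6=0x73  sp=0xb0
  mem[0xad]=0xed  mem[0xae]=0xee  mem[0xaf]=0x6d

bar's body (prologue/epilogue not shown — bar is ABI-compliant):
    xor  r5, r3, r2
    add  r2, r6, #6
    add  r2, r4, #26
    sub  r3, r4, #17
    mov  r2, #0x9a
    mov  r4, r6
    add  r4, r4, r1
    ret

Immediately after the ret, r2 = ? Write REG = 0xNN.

prologue: push r3 → mem[0xaf]=0xc0, sp=0xaf
prologue: push r4 → mem[0xae]=0x59, sp=0xae
body[0] xor  r5, r3, r2 → r5=0x4b
body[1] add  r2, r6, #6 → r2=0x79
body[2] add  r2, r4, #26 → r2=0x73
body[3] sub  r3, r4, #17 → r3=0x48
body[4] mov  r2, #0x9a → r2=0x9a
body[5] mov  r4, r6 → r4=0x73
body[6] add  r4, r4, r1 → r4=0xc5
epilogue: pop r4=0x59, sp=0xaf
epilogue: pop r3=0xc0, sp=0xb0
r2 is caller-saved → body value

REG = 0x9a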